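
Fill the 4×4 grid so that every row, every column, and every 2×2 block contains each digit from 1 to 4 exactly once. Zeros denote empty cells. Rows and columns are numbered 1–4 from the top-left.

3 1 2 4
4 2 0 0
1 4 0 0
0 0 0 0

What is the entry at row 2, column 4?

row 3, column 3 = 3 (sole candidate).
row 3, column 4 = 2 (sole candidate).
row 4, column 1 = 2 (sole candidate).
row 4, column 2 = 3 (sole candidate).
row 4, column 4 = 1 (sole candidate).
row 2, column 3 = 1 (sole candidate).
row 2, column 4 = 3: row 2 has {1,2,4}; col 4 has {1,2,4}; box has {1,2,4} → only 3 remains.

3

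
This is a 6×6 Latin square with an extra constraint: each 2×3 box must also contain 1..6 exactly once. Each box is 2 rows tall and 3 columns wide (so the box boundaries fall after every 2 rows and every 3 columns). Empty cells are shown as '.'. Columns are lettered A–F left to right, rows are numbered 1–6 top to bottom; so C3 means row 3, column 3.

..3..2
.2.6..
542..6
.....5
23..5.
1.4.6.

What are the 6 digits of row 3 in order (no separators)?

542316

A2 = 4 (sole candidate).
C5 = 6 (sole candidate).
B6 = 5 (sole candidate).
F6 = 3 (sole candidate).
A1 = 6 (sole candidate).
B1 = 1 (sole candidate).
E1 = 4 (sole candidate).
C2 = 5 (sole candidate).
F2 = 1 (sole candidate).
A4 = 3 (sole candidate).
B4 = 6 (sole candidate).
C4 = 1 (sole candidate).
E4 = 2 (sole candidate).
F5 = 4 (sole candidate).
D6 = 2 (sole candidate).
D1 = 5 (sole candidate).
E2 = 3 (sole candidate).
E3 = 1: row 3 has {2,4,5,6}; col 5 has {2,3,4,5,6}; box has {2,5,6} → only 1 remains.
D4 = 4 (sole candidate).
D5 = 1 (sole candidate).
D3 = 3: row 3 has {1,2,4,5,6}; col 4 has {1,2,4,5,6}; box has {1,2,4,5,6} → only 3 remains.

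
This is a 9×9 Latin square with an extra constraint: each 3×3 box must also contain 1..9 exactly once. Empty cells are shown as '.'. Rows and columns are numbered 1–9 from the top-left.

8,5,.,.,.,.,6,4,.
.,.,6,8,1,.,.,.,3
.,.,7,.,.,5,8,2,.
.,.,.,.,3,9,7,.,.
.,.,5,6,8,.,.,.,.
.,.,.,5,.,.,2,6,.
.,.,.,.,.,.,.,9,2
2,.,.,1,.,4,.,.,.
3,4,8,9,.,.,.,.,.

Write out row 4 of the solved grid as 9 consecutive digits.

684239715

r7c3 = 1: row 7 has {2,9}; col 3 has {5,6,7,8}; box has {2,3,4,8} → only 1 remains.
r8c3 = 9: row 8 has {1,2,4}; col 3 has {1,5,6,7,8}; box has {1,2,3,4,8} → only 9 remains.
r1c9 = 1: in row 1, 1 can only go here (every other open cell in that row sees a 1).
r3c9 = 9: row 3 has {2,5,7,8}; col 9 has {1,2,3}; box has {1,2,3,4,6,8} → only 9 remains.
r5c9 = 4: row 5 has {5,6,8}; col 9 has {1,2,3,9}; box has {2,6,7} → only 4 remains.
r6c9 = 8: row 6 has {2,5,6}; col 9 has {1,2,3,4,9}; box has {2,4,6,7} → only 8 remains.
r2c7 = 5: row 2 has {1,3,6,8}; col 7 has {2,6,7,8}; box has {1,2,3,4,6,8,9} → only 5 remains.
r2c8 = 7: row 2 has {1,3,5,6,8}; col 8 has {2,4,6,9}; box has {1,2,3,4,5,6,8,9} → only 7 remains.
r4c9 = 5: row 4 has {3,7,9}; col 9 has {1,2,3,4,8,9}; box has {2,4,6,7,8} → only 5 remains.
r8c7 = 3: row 8 has {1,2,4,9}; col 7 has {2,5,6,7,8}; box has {2,9} → only 3 remains.
r9c7 = 1: row 9 has {3,4,8,9}; col 7 has {2,3,5,6,7,8}; box has {2,3,9} → only 1 remains.
r9c8 = 5: row 9 has {1,3,4,8,9}; col 8 has {2,4,6,7,9}; box has {1,2,3,9} → only 5 remains.
r2c6 = 2: row 2 has {1,3,5,6,7,8}; col 6 has {4,5,9}; box has {1,5,8} → only 2 remains.
r4c8 = 1: row 4 has {3,5,7,9}; col 8 has {2,4,5,6,7,9}; box has {2,4,5,6,7,8} → only 1 remains.
r5c7 = 9: row 5 has {4,5,6,8}; col 7 has {1,2,3,5,6,7,8}; box has {1,2,4,5,6,7,8} → only 9 remains.
r5c8 = 3: row 5 has {4,5,6,8,9}; col 8 has {1,2,4,5,6,7,9}; box has {1,2,4,5,6,7,8,9} → only 3 remains.
r7c7 = 4: row 7 has {1,2,9}; col 7 has {1,2,3,5,6,7,8,9}; box has {1,2,3,5,9} → only 4 remains.
r8c8 = 8: row 8 has {1,2,3,4,9}; col 8 has {1,2,3,4,5,6,7,9}; box has {1,2,3,4,5,9} → only 8 remains.
r2c2 = 9: row 2 has {1,2,3,5,6,7,8}; col 2 has {4,5}; box has {5,6,7,8} → only 9 remains.
r2c1 = 4: row 2 has {1,2,3,5,6,7,8,9}; col 1 has {2,3,8}; box has {5,6,7,8,9} → only 4 remains.
r3c1 = 1: row 3 has {2,5,7,8,9}; col 1 has {2,3,4,8}; box has {4,5,6,7,8,9} → only 1 remains.
r3c2 = 3: row 3 has {1,2,5,7,8,9}; col 2 has {4,5,9}; box has {1,4,5,6,7,8,9} → only 3 remains.
r3c4 = 4: row 3 has {1,2,3,5,7,8,9}; col 4 has {1,5,6,8,9}; box has {1,2,5,8} → only 4 remains.
r3c5 = 6: row 3 has {1,2,3,4,5,7,8,9}; col 5 has {1,3,8}; box has {1,2,4,5,8} → only 6 remains.
r4c1 = 6: row 4 has {1,3,5,7,9}; col 1 has {1,2,3,4,8}; box has {5} → only 6 remains.
r4c4 = 2: row 4 has {1,3,5,6,7,9}; col 4 has {1,4,5,6,8,9}; box has {3,5,6,8,9} → only 2 remains.
r5c1 = 7: row 5 has {3,4,5,6,8,9}; col 1 has {1,2,3,4,6,8}; box has {5,6} → only 7 remains.
r5c6 = 1: row 5 has {3,4,5,6,7,8,9}; col 6 has {2,4,5,9}; box has {2,3,5,6,8,9} → only 1 remains.
r6c1 = 9: row 6 has {2,5,6,8}; col 1 has {1,2,3,4,6,7,8}; box has {5,6,7} → only 9 remains.
r6c2 = 1: row 6 has {2,5,6,8,9}; col 2 has {3,4,5,9}; box has {5,6,7,9} → only 1 remains.
r6c6 = 7: row 6 has {1,2,5,6,8,9}; col 6 has {1,2,4,5,9}; box has {1,2,3,5,6,8,9} → only 7 remains.
r7c1 = 5: row 7 has {1,2,4,9}; col 1 has {1,2,3,4,6,7,8,9}; box has {1,2,3,4,8,9} → only 5 remains.
r7c5 = 7: row 7 has {1,2,4,5,9}; col 5 has {1,3,6,8}; box has {1,4,9} → only 7 remains.
r8c5 = 5: row 8 has {1,2,3,4,8,9}; col 5 has {1,3,6,7,8}; box has {1,4,7,9} → only 5 remains.
r9c5 = 2: row 9 has {1,3,4,5,8,9}; col 5 has {1,3,5,6,7,8}; box has {1,4,5,7,9} → only 2 remains.
r9c6 = 6: row 9 has {1,2,3,4,5,8,9}; col 6 has {1,2,4,5,7,9}; box has {1,2,4,5,7,9} → only 6 remains.
r9c9 = 7: row 9 has {1,2,3,4,5,6,8,9}; col 9 has {1,2,3,4,5,8,9}; box has {1,2,3,4,5,8,9} → only 7 remains.
r1c3 = 2: row 1 has {1,4,5,6,8}; col 3 has {1,5,6,7,8,9}; box has {1,3,4,5,6,7,8,9} → only 2 remains.
r1c5 = 9: row 1 has {1,2,4,5,6,8}; col 5 has {1,2,3,5,6,7,8}; box has {1,2,4,5,6,8} → only 9 remains.
r1c6 = 3: row 1 has {1,2,4,5,6,8,9}; col 6 has {1,2,4,5,6,7,9}; box has {1,2,4,5,6,8,9} → only 3 remains.
r4c2 = 8: row 4 has {1,2,3,5,6,7,9}; col 2 has {1,3,4,5,9}; box has {1,5,6,7,9} → only 8 remains.
r4c3 = 4: row 4 has {1,2,3,5,6,7,8,9}; col 3 has {1,2,5,6,7,8,9}; box has {1,5,6,7,8,9} → only 4 remains.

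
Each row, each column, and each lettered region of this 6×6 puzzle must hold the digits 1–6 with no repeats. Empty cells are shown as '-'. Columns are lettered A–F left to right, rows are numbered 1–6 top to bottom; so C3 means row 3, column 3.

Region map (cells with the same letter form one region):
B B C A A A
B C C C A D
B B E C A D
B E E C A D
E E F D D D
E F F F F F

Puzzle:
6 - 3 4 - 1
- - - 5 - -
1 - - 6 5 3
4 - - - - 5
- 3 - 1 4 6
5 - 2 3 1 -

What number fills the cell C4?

E1 = 2 (sole candidate).
F2 = 2 (sole candidate).
B3 = 2 (sole candidate).
C3 = 4 (sole candidate).
D4 = 2 (sole candidate).
A5 = 2 (sole candidate).
C5 = 5 (sole candidate).
F6 = 4 (sole candidate).
B1 = 5 (sole candidate).
A2 = 3 (sole candidate).
C2 = 1 (sole candidate).
E2 = 6 (sole candidate).
C4 = 6: row 4 has {2,4,5}; col 3 has {1,2,3,4,5}; region has {2,3,4,5} → only 6 remains.

6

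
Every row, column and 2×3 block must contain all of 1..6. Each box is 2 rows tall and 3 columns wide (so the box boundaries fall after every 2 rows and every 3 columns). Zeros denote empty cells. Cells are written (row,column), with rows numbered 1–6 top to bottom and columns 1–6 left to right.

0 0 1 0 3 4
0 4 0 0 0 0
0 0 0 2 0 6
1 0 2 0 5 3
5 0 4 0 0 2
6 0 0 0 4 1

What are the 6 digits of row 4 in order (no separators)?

(1,1) = 2: row 1 has {1,3,4}; col 1 has {1,5,6}; box has {1,4} → only 2 remains.
(2,1) = 3: row 2 has {4}; col 1 has {1,2,5,6}; box has {1,2,4} → only 3 remains.
(2,6) = 5: row 2 has {3,4}; col 6 has {1,2,3,4,6}; box has {3,4} → only 5 remains.
(3,1) = 4: row 3 has {2,6}; col 1 has {1,2,3,5,6}; box has {1,2} → only 4 remains.
(3,5) = 1: row 3 has {2,4,6}; col 5 has {3,4,5}; box has {2,3,5,6} → only 1 remains.
(4,2) = 6: row 4 has {1,2,3,5}; col 2 has {4}; box has {1,2,4} → only 6 remains.
(4,4) = 4: row 4 has {1,2,3,5,6}; col 4 has {2}; box has {1,2,3,5,6} → only 4 remains.

162453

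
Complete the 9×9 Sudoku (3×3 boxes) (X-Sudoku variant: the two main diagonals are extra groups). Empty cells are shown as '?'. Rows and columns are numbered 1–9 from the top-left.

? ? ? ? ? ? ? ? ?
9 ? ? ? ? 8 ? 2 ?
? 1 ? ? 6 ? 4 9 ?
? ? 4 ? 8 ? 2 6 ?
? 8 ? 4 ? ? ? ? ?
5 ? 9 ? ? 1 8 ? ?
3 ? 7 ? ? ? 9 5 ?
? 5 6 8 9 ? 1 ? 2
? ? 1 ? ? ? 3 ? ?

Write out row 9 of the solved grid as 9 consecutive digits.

891275346

row 5, column 5 = 3 (sole candidate).
row 6, column 4 = 6 (sole candidate).
row 8, column 1 = 4 (sole candidate).
row 8, column 8 = 7 (sole candidate).
row 9, column 1 = 8: row 9 has {1,3}; col 1 has {3,4,5,9}; box has {1,3,4,5,6,7}; anti-diagonal has {2,3,4,5,6,7} → only 8 remains.
row 9, column 8 = 4: row 9 has {1,3,8}; col 8 has {2,5,6,7,9}; box has {1,2,3,5,7,9} → only 4 remains.
row 9, column 9 = 6: row 9 has {1,3,4,8}; col 9 has {2}; box has {1,2,3,4,5,7,9}; main diagonal has {1,3,7,9} → only 6 remains.
row 1, column 1 = 2 (sole candidate).
row 1, column 9 = 1 (sole candidate).
row 2, column 2 = 4 (sole candidate).
row 3, column 1 = 7 (sole candidate).
row 4, column 1 = 1 (sole candidate).
row 4, column 4 = 5 (sole candidate).
row 4, column 6 = 9 (sole candidate).
row 5, column 1 = 6 (sole candidate).
row 5, column 3 = 2 (sole candidate).
row 5, column 6 = 7 (sole candidate).
row 5, column 7 = 5 (sole candidate).
row 5, column 8 = 1 (sole candidate).
row 5, column 9 = 9 (sole candidate).
row 6, column 5 = 2 (sole candidate).
row 6, column 8 = 3 (sole candidate).
row 7, column 2 = 2 (sole candidate).
row 7, column 4 = 1 (sole candidate).
row 7, column 5 = 4 (sole candidate).
row 7, column 6 = 6 (sole candidate).
row 7, column 9 = 8 (sole candidate).
row 8, column 6 = 3 (sole candidate).
row 9, column 2 = 9: row 9 has {1,3,4,6,8}; col 2 has {1,2,4,5,8}; box has {1,2,3,4,5,6,7,8} → only 9 remains.
row 1, column 8 = 8 (sole candidate).
row 3, column 3 = 8 (sole candidate).
row 4, column 9 = 7 (sole candidate).
row 6, column 2 = 7 (sole candidate).
row 6, column 9 = 4 (sole candidate).
row 4, column 2 = 3 (sole candidate).
row 1, column 2 = 6 (sole candidate).
row 1, column 7 = 7 (sole candidate).
row 2, column 7 = 6 (sole candidate).
row 1, column 5 = 5 (sole candidate).
row 1, column 6 = 4 (sole candidate).
row 3, column 6 = 2 (sole candidate).
row 9, column 5 = 7: row 9 has {1,3,4,6,8,9}; col 5 has {2,3,4,5,6,8,9}; box has {1,3,4,6,8,9} → only 7 remains.
row 9, column 6 = 5: row 9 has {1,3,4,6,7,8,9}; col 6 has {1,2,3,4,6,7,8,9}; box has {1,3,4,6,7,8,9} → only 5 remains.
row 1, column 3 = 3 (sole candidate).
row 1, column 4 = 9 (sole candidate).
row 2, column 3 = 5 (sole candidate).
row 2, column 5 = 1 (sole candidate).
row 2, column 9 = 3 (sole candidate).
row 3, column 4 = 3 (sole candidate).
row 3, column 9 = 5 (sole candidate).
row 9, column 4 = 2: row 9 has {1,3,4,5,6,7,8,9}; col 4 has {1,3,4,5,6,8,9}; box has {1,3,4,5,6,7,8,9} → only 2 remains.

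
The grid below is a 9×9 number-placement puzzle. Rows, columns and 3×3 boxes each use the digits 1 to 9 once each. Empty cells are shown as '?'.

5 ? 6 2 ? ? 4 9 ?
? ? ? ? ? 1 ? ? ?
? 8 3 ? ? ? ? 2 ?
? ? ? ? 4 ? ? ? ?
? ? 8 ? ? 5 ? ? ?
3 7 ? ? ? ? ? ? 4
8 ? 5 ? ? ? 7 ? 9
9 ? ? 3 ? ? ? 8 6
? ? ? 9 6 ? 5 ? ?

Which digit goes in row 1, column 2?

row 1, column 2 = 1: row 1 has {2,4,5,6,9}; col 2 has {7,8}; box has {3,5,6,8} → only 1 remains.

1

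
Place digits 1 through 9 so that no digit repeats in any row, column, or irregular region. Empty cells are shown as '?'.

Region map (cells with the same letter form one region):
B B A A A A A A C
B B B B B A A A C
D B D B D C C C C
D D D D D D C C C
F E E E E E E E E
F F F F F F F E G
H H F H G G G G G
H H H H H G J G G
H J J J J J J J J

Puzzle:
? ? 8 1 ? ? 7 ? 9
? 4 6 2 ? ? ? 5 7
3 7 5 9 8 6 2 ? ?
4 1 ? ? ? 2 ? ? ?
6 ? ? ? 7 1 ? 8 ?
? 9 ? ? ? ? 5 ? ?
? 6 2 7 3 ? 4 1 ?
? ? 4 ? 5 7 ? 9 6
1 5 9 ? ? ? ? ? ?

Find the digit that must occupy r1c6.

4

r1c1 = 5: row 1 has {1,7,8,9}; col 1 has {1,3,4,6}; region has {2,4,6,7,9} → only 5 remains.
r1c2 = 3: row 1 has {1,5,7,8,9}; col 2 has {1,4,5,6,7,9}; region has {2,4,5,6,7,9} → only 3 remains.
r1c6 = 4: row 1 has {1,3,5,7,8,9}; col 6 has {1,2,6,7}; region has {1,5,7,8} → only 4 remains.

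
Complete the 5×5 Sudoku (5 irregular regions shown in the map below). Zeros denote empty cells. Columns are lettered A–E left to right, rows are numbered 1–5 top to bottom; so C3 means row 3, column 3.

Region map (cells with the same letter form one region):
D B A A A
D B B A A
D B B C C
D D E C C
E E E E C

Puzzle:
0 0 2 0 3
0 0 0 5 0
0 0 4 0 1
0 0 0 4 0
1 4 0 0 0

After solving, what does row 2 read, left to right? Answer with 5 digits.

23154

D1 = 1: row 1 has {2,3}; col 4 has {4,5}; region has {2,3,5} → only 1 remains.
E2 = 4: row 2 has {5}; col 5 has {1,3}; region has {1,2,3,5} → only 4 remains.
B1 = 5: row 1 has {1,2,3}; col 2 has {4}; region has {4} → only 5 remains.
A1 = 4: row 1 has {1,2,3,5}; col 1 has {1}; region has {} → only 4 remains.
A3 = 5: in row 3, 5 can only go here (every other open cell in that row sees a 5).
B4 = 1: in row 4, 1 can only go here (every other open cell in that row sees a 1).
C2 = 1: in row 2, 1 can only go here (every other open cell in that row sees a 1).
D3 = 3: in region C, 3 can only go here (every other open cell in that region sees a 3).
B3 = 2: row 3 has {1,3,4,5}; col 2 has {1,4,5}; region has {1,4,5} → only 2 remains.
D5 = 2: row 5 has {1,4}; col 4 has {1,3,4,5}; region has {1,4} → only 2 remains.
E5 = 5: row 5 has {1,2,4}; col 5 has {1,3,4}; region has {1,3,4} → only 5 remains.
B2 = 3: row 2 has {1,4,5}; col 2 has {1,2,4,5}; region has {1,2,4,5} → only 3 remains.
E4 = 2: row 4 has {1,4}; col 5 has {1,3,4,5}; region has {1,3,4,5} → only 2 remains.
C5 = 3: row 5 has {1,2,4,5}; col 3 has {1,2,4}; region has {1,2,4} → only 3 remains.
A2 = 2: row 2 has {1,3,4,5}; col 1 has {1,4,5}; region has {1,4,5} → only 2 remains.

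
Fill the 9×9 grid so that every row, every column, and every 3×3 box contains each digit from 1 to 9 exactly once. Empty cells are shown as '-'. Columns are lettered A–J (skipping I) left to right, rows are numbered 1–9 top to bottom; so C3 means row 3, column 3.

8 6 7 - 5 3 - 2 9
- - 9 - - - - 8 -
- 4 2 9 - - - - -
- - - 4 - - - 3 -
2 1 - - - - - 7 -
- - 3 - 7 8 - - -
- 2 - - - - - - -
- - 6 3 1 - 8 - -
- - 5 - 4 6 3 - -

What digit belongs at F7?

D1 = 1: row 1 has {2,3,5,6,7,8,9}; col 4 has {3,4,9}; box has {3,5,9} → only 1 remains.
G1 = 4: row 1 has {1,2,3,5,6,7,8,9}; col 7 has {3,8}; box has {2,8,9} → only 4 remains.
F3 = 7: row 3 has {2,4,9}; col 6 has {3,6,8}; box has {1,3,5,9} → only 7 remains.
C4 = 8: row 4 has {3,4}; col 3 has {2,3,5,6,7,9}; box has {1,2,3} → only 8 remains.
C5 = 4: row 5 has {1,2,7}; col 3 has {2,3,5,6,7,8,9}; box has {1,2,3,8} → only 4 remains.
C7 = 1: row 7 has {2}; col 3 has {2,3,4,5,6,7,8,9}; box has {2,5,6} → only 1 remains.
F2 = 4: in row 2, 4 can only go here (every other open cell in that row sees a 4).
E3 = 8: in row 3, 8 can only go here (every other open cell in that row sees an 8).
E7 = 9: row 7 has {1,2}; col 5 has {1,4,5,7,8}; box has {1,3,4,6} → only 9 remains.
F7 = 5: row 7 has {1,2,9}; col 6 has {3,4,6,7,8}; box has {1,3,4,6,9} → only 5 remains.

5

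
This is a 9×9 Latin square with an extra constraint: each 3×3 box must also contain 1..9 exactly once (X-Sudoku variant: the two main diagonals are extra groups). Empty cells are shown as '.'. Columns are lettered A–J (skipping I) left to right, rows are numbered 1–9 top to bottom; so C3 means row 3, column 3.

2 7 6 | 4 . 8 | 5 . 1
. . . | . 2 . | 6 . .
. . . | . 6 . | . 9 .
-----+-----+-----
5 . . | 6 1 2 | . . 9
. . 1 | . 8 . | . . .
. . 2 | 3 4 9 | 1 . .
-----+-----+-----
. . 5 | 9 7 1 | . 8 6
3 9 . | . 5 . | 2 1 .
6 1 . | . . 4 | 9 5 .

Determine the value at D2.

H1 = 3 (sole candidate).
A7 = 4 (sole candidate).
B7 = 2 (sole candidate).
G7 = 3 (sole candidate).
D8 = 8 (sole candidate).
F8 = 6 (sole candidate).
D9 = 2 (sole candidate).
E9 = 3 (sole candidate).
J9 = 7 (sole candidate).
E1 = 9 (sole candidate).
C3 = 4 (sole candidate).
G3 = 7 (sole candidate).
G5 = 4 (sole candidate).
C8 = 7 (sole candidate).
J8 = 4 (sole candidate).
C9 = 8 (sole candidate).
B2 = 5 (sole candidate).
H2 = 4 (sole candidate).
J2 = 8 (sole candidate).
J3 = 2 (sole candidate).
C4 = 3 (sole candidate).
G4 = 8 (sole candidate).
H4 = 7 (sole candidate).
B5 = 6 (sole candidate).
H5 = 2 (sole candidate).
B6 = 8 (sole candidate).
H6 = 6 (sole candidate).
J6 = 5 (sole candidate).
C2 = 9 (sole candidate).
B3 = 3 (sole candidate).
F3 = 5 (sole candidate).
B4 = 4 (sole candidate).
F5 = 7 (sole candidate).
J5 = 3 (sole candidate).
A6 = 7 (sole candidate).
A2 = 1 (sole candidate).
D2 = 7: row 2 has {1,2,4,5,6,8,9}; col 4 has {2,3,4,6,8,9}; box has {2,4,5,6,8,9} → only 7 remains.

7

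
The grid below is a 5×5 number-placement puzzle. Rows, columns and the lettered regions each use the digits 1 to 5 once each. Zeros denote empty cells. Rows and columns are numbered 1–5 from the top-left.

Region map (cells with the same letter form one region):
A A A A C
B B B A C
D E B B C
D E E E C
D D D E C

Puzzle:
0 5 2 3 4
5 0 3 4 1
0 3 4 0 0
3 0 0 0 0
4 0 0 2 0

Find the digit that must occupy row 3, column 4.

row 1, column 1 = 1: row 1 has {2,3,4,5}; col 1 has {3,4,5}; region has {2,3,4,5} → only 1 remains.
row 2, column 2 = 2: row 2 has {1,3,4,5}; col 2 has {3,5}; region has {3,4,5} → only 2 remains.
row 3, column 1 = 2: row 3 has {3,4}; col 1 has {1,3,4,5}; region has {3,4} → only 2 remains.
row 3, column 4 = 1: row 3 has {2,3,4}; col 4 has {2,3,4}; region has {2,3,4,5} → only 1 remains.

1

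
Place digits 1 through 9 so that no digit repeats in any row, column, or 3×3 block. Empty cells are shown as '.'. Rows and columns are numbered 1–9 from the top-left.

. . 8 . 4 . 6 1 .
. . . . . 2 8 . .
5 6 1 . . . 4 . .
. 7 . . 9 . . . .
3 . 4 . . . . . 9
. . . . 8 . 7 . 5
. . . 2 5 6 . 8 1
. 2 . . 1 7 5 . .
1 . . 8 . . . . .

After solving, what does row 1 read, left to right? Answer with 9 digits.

238549617

R9C5 = 3: row 9 has {1,8}; col 5 has {1,4,5,8,9}; box has {1,2,5,6,7,8} → only 3 remains.
R3C5 = 7: row 3 has {1,4,5,6}; col 5 has {1,3,4,5,8,9}; box has {2,4} → only 7 remains.
R2C5 = 6: row 2 has {2,8}; col 5 has {1,3,4,5,7,8,9}; box has {2,4,7} → only 6 remains.
R5C5 = 2: row 5 has {3,4,9}; col 5 has {1,3,4,5,6,7,8,9}; box has {8,9} → only 2 remains.
R5C7 = 1: row 5 has {2,3,4,9}; col 7 has {4,5,6,7,8}; box has {5,7,9} → only 1 remains.
R5C8 = 6: row 5 has {1,2,3,4,9}; col 8 has {1,8}; box has {1,5,7,9} → only 6 remains.
R5C6 = 5: row 5 has {1,2,3,4,6,9}; col 6 has {2,6,7}; box has {2,8,9} → only 5 remains.
R5C2 = 8: row 5 has {1,2,3,4,5,6,9}; col 2 has {2,6,7}; box has {3,4,7} → only 8 remains.
R5C4 = 7: row 5 has {1,2,3,4,5,6,8,9}; col 4 has {2,8}; box has {2,5,8,9} → only 7 remains.
R1C4 = 5: in row 1, 5 can only go here (every other open cell in that row sees a 5).
R2C4 = 1: in row 2, 1 can only go here (every other open cell in that row sees a 1).
R2C8 = 5: in row 2, 5 can only go here (every other open cell in that row sees a 5).
R3C6 = 8: in row 3, 8 can only go here (every other open cell in that row sees an 8).
R4C6 = 1: in row 4, 1 can only go here (every other open cell in that row sees a 1).
R4C3 = 5: in row 4, 5 can only go here (every other open cell in that row sees a 5).
R4C9 = 8: in row 4, 8 can only go here (every other open cell in that row sees an 8).
R6C2 = 1: in row 6, 1 can only go here (every other open cell in that row sees a 1).
R8C1 = 8: in row 8, 8 can only go here (every other open cell in that row sees an 8).
R9C2 = 5: in row 9, 5 can only go here (every other open cell in that row sees a 5).
R6C3 = 2: in column 3, 2 can only go here (every other open cell in that column sees a 2).
R4C1 = 6: row 4 has {1,5,7,8,9}; col 1 has {1,3,5,8}; box has {1,2,3,4,5,7,8} → only 6 remains.
R6C1 = 9: row 6 has {1,2,5,7,8}; col 1 has {1,3,5,6,8}; box has {1,2,3,4,5,6,7,8} → only 9 remains.
R6C4 = 6: in row 6, 6 can only go here (every other open cell in that row sees a 6).
R1C1 = 2: in column 1, 2 can only go here (every other open cell in that column sees a 2).
R1C9 = 7: in row 1, 7 can only go here (every other open cell in that row sees a 7).
R2C9 = 3: row 2 has {1,2,5,6,8}; col 9 has {1,5,7,8,9}; box has {1,4,5,6,7,8} → only 3 remains.
R3C9 = 2: row 3 has {1,4,5,6,7,8}; col 9 has {1,3,5,7,8,9}; box has {1,3,4,5,6,7,8} → only 2 remains.
R3C8 = 9: row 3 has {1,2,4,5,6,7,8}; col 8 has {1,5,6,8}; box has {1,2,3,4,5,6,7,8} → only 9 remains.
R3C4 = 3: row 3 has {1,2,4,5,6,7,8,9}; col 4 has {1,2,5,6,7,8}; box has {1,2,4,5,6,7,8} → only 3 remains.
R4C4 = 4: row 4 has {1,5,6,7,8,9}; col 4 has {1,2,3,5,6,7,8}; box has {1,2,5,6,7,8,9} → only 4 remains.
R6C6 = 3: row 6 has {1,2,5,6,7,8,9}; col 6 has {1,2,5,6,7,8}; box has {1,2,4,5,6,7,8,9} → only 3 remains.
R6C8 = 4: row 6 has {1,2,3,5,6,7,8,9}; col 8 has {1,5,6,8,9}; box has {1,5,6,7,8,9} → only 4 remains.
R8C4 = 9: row 8 has {1,2,5,7,8}; col 4 has {1,2,3,4,5,6,7,8}; box has {1,2,3,5,6,7,8} → only 9 remains.
R8C8 = 3: row 8 has {1,2,5,7,8,9}; col 8 has {1,4,5,6,8,9}; box has {1,5,8} → only 3 remains.
R9C6 = 4: row 9 has {1,3,5,8}; col 6 has {1,2,3,5,6,7,8}; box has {1,2,3,5,6,7,8,9} → only 4 remains.
R9C9 = 6: row 9 has {1,3,4,5,8}; col 9 has {1,2,3,5,7,8,9}; box has {1,3,5,8} → only 6 remains.
R1C6 = 9: row 1 has {1,2,4,5,6,7,8}; col 6 has {1,2,3,4,5,6,7,8}; box has {1,2,3,4,5,6,7,8} → only 9 remains.
R4C8 = 2: row 4 has {1,4,5,6,7,8,9}; col 8 has {1,3,4,5,6,8,9}; box has {1,4,5,6,7,8,9} → only 2 remains.
R7C7 = 9: row 7 has {1,2,5,6,8}; col 7 has {1,4,5,6,7,8}; box has {1,3,5,6,8} → only 9 remains.
R8C3 = 6: row 8 has {1,2,3,5,7,8,9}; col 3 has {1,2,4,5,8}; box has {1,2,5,8} → only 6 remains.
R8C9 = 4: row 8 has {1,2,3,5,6,7,8,9}; col 9 has {1,2,3,5,6,7,8,9}; box has {1,3,5,6,8,9} → only 4 remains.
R9C7 = 2: row 9 has {1,3,4,5,6,8}; col 7 has {1,4,5,6,7,8,9}; box has {1,3,4,5,6,8,9} → only 2 remains.
R9C8 = 7: row 9 has {1,2,3,4,5,6,8}; col 8 has {1,2,3,4,5,6,8,9}; box has {1,2,3,4,5,6,8,9} → only 7 remains.
R1C2 = 3: row 1 has {1,2,4,5,6,7,8,9}; col 2 has {1,2,5,6,7,8}; box has {1,2,5,6,8} → only 3 remains.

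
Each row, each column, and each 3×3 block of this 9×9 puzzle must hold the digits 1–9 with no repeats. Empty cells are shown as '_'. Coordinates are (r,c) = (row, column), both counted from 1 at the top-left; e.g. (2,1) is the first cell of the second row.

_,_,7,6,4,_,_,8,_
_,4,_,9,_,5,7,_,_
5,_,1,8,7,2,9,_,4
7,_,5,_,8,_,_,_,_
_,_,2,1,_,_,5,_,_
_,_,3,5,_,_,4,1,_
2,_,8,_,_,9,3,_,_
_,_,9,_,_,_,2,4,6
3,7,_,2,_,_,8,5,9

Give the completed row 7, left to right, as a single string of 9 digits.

268459371

(1,1) = 9: row 1 has {4,6,7,8}; col 1 has {2,3,5,7}; box has {1,4,5,7} → only 9 remains.
(1,7) = 1: row 1 has {4,6,7,8,9}; col 7 has {2,3,4,5,7,8,9}; box has {4,7,8,9} → only 1 remains.
(2,3) = 6: row 2 has {4,5,7,9}; col 3 has {1,2,3,5,7,8,9}; box has {1,4,5,7,9} → only 6 remains.
(3,2) = 3: row 3 has {1,2,4,5,7,8,9}; col 2 has {4,7}; box has {1,4,5,6,7,9} → only 3 remains.
(3,8) = 6: row 3 has {1,2,3,4,5,7,8,9}; col 8 has {1,4,5,8}; box has {1,4,7,8,9} → only 6 remains.
(4,7) = 6: row 4 has {5,7,8}; col 7 has {1,2,3,4,5,7,8,9}; box has {1,4,5} → only 6 remains.
(7,8) = 7: row 7 has {2,3,8,9}; col 8 has {1,4,5,6,8}; box has {2,3,4,5,6,8,9} → only 7 remains.
(7,9) = 1: row 7 has {2,3,7,8,9}; col 9 has {4,6,9}; box has {2,3,4,5,6,7,8,9} → only 1 remains.
(8,1) = 1: row 8 has {2,4,6,9}; col 1 has {2,3,5,7,9}; box has {2,3,7,8,9} → only 1 remains.
(8,2) = 5: row 8 has {1,2,4,6,9}; col 2 has {3,4,7}; box has {1,2,3,7,8,9} → only 5 remains.
(8,5) = 3: row 8 has {1,2,4,5,6,9}; col 5 has {4,7,8}; box has {2,9} → only 3 remains.
(9,3) = 4: row 9 has {2,3,5,7,8,9}; col 3 has {1,2,3,5,6,7,8,9}; box has {1,2,3,5,7,8,9} → only 4 remains.
(1,2) = 2: row 1 has {1,4,6,7,8,9}; col 2 has {3,4,5,7}; box has {1,3,4,5,6,7,9} → only 2 remains.
(1,6) = 3: row 1 has {1,2,4,6,7,8,9}; col 6 has {2,5,9}; box has {2,4,5,6,7,8,9} → only 3 remains.
(1,9) = 5: row 1 has {1,2,3,4,6,7,8,9}; col 9 has {1,4,6,9}; box has {1,4,6,7,8,9} → only 5 remains.
(2,1) = 8: row 2 has {4,5,6,7,9}; col 1 has {1,2,3,5,7,9}; box has {1,2,3,4,5,6,7,9} → only 8 remains.
(2,5) = 1: row 2 has {4,5,6,7,8,9}; col 5 has {3,4,7,8}; box has {2,3,4,5,6,7,8,9} → only 1 remains.
(4,6) = 4: row 4 has {5,6,7,8}; col 6 has {2,3,5,9}; box has {1,5,8} → only 4 remains.
(6,1) = 6: row 6 has {1,3,4,5}; col 1 has {1,2,3,5,7,8,9}; box has {2,3,5,7} → only 6 remains.
(6,6) = 7: row 6 has {1,3,4,5,6}; col 6 has {2,3,4,5,9}; box has {1,4,5,8} → only 7 remains.
(7,2) = 6: row 7 has {1,2,3,7,8,9}; col 2 has {2,3,4,5,7}; box has {1,2,3,4,5,7,8,9} → only 6 remains.
(7,4) = 4: row 7 has {1,2,3,6,7,8,9}; col 4 has {1,2,5,6,8,9}; box has {2,3,9} → only 4 remains.
(7,5) = 5: row 7 has {1,2,3,4,6,7,8,9}; col 5 has {1,3,4,7,8}; box has {2,3,4,9} → only 5 remains.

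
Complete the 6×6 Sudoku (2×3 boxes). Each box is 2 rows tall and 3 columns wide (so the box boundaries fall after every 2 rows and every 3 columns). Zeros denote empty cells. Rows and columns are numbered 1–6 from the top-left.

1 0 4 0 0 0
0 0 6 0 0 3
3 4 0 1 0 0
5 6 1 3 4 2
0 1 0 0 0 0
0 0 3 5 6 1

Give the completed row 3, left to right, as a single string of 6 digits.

342156

row 2, column 1 = 2 (sole candidate).
row 2, column 2 = 5 (sole candidate).
row 2, column 4 = 4 (sole candidate).
row 2, column 5 = 1 (sole candidate).
row 3, column 3 = 2: row 3 has {1,3,4}; col 3 has {1,3,4,6}; box has {1,3,4,5,6} → only 2 remains.
row 3, column 5 = 5: row 3 has {1,2,3,4}; col 5 has {1,4,6}; box has {1,2,3,4} → only 5 remains.
row 3, column 6 = 6: row 3 has {1,2,3,4,5}; col 6 has {1,2,3}; box has {1,2,3,4,5} → only 6 remains.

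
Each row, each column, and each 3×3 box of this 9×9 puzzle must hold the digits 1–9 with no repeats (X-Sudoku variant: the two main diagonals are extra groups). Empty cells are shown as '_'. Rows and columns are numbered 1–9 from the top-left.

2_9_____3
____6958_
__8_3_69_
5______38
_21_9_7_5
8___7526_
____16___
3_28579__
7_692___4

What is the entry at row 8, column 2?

row 4, column 5 = 4 (sole candidate).
row 4, column 7 = 1 (sole candidate).
row 5, column 8 = 4 (sole candidate).
row 6, column 4 = 1 (sole candidate).
row 6, column 9 = 9 (sole candidate).
row 7, column 7 = 3 (sole candidate).
row 8, column 2 = 4: row 8 has {2,3,5,7,8,9}; col 2 has {2}; box has {2,3,6,7}; anti-diagonal has {1,3,6,7,8,9} → only 4 remains.

4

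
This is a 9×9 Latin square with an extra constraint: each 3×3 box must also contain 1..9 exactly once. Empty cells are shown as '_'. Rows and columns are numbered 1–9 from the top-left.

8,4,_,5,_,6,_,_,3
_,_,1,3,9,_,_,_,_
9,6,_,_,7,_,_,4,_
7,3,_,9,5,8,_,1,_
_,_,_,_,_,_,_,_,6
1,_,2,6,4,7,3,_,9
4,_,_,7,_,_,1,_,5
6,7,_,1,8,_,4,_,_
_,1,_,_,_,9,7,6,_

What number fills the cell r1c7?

r1c3 = 7 (sole candidate).
r4c7 = 2 (sole candidate).
r4c9 = 4 (sole candidate).
r5c1 = 5 (sole candidate).
r5c4 = 2 (sole candidate).
r5c7 = 8 (sole candidate).
r5c8 = 7 (sole candidate).
r6c2 = 8 (sole candidate).
r6c8 = 5 (sole candidate).
r8c9 = 2 (sole candidate).
r9c4 = 4 (sole candidate).
r9c9 = 8 (sole candidate).
r1c7 = 9: row 1 has {3,4,5,6,7,8}; col 7 has {1,2,3,4,7,8}; box has {3,4} → only 9 remains.

9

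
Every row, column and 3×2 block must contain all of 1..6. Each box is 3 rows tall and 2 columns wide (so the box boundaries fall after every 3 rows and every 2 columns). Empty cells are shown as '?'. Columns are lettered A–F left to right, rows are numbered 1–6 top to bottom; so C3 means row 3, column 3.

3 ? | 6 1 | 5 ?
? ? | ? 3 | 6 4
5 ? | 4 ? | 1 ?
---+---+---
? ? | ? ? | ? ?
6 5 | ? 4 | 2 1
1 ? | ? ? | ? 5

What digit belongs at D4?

F1 = 2: row 1 has {1,3,5,6}; col 6 has {1,4,5}; box has {1,4,5,6} → only 2 remains.
A2 = 2: row 2 has {3,4,6}; col 1 has {1,3,5,6}; box has {3,5} → only 2 remains.
B2 = 1: row 2 has {2,3,4,6}; col 2 has {5}; box has {2,3,5} → only 1 remains.
C2 = 5: row 2 has {1,2,3,4,6}; col 3 has {4,6}; box has {1,3,4,6} → only 5 remains.
B3 = 6: row 3 has {1,4,5}; col 2 has {1,5}; box has {1,2,3,5} → only 6 remains.
D3 = 2: row 3 has {1,4,5,6}; col 4 has {1,3,4}; box has {1,3,4,5,6} → only 2 remains.
F3 = 3: row 3 has {1,2,4,5,6}; col 6 has {1,2,4,5}; box has {1,2,4,5,6} → only 3 remains.
A4 = 4: row 4 has {}; col 1 has {1,2,3,5,6}; box has {1,5,6} → only 4 remains.
E4 = 3: row 4 has {4}; col 5 has {1,2,5,6}; box has {1,2,5} → only 3 remains.
F4 = 6: row 4 has {3,4}; col 6 has {1,2,3,4,5}; box has {1,2,3,5} → only 6 remains.
C5 = 3: row 5 has {1,2,4,5,6}; col 3 has {4,5,6}; box has {4} → only 3 remains.
C6 = 2: row 6 has {1,5}; col 3 has {3,4,5,6}; box has {3,4} → only 2 remains.
D6 = 6: row 6 has {1,2,5}; col 4 has {1,2,3,4}; box has {2,3,4} → only 6 remains.
E6 = 4: row 6 has {1,2,5,6}; col 5 has {1,2,3,5,6}; box has {1,2,3,5,6} → only 4 remains.
B1 = 4: row 1 has {1,2,3,5,6}; col 2 has {1,5,6}; box has {1,2,3,5,6} → only 4 remains.
B4 = 2: row 4 has {3,4,6}; col 2 has {1,4,5,6}; box has {1,4,5,6} → only 2 remains.
C4 = 1: row 4 has {2,3,4,6}; col 3 has {2,3,4,5,6}; box has {2,3,4,6} → only 1 remains.
D4 = 5: row 4 has {1,2,3,4,6}; col 4 has {1,2,3,4,6}; box has {1,2,3,4,6} → only 5 remains.

5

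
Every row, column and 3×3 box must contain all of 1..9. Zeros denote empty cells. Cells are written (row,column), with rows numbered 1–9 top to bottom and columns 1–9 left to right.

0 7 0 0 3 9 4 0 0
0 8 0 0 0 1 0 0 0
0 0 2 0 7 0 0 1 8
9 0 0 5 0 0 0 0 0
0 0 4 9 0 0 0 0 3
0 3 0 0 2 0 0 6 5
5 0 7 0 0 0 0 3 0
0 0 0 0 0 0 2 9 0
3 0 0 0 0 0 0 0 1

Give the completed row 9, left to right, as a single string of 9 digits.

349782651

(1,4) = 8: in row 1, 8 can only go here (every other open cell in that row sees an 8).
(3,7) = 3: in row 3, 3 can only go here (every other open cell in that row sees a 3).
(2,3) = 3: in row 2, 3 can only go here (every other open cell in that row sees a 3).
(3,2) = 9: in row 3, 9 can only go here (every other open cell in that row sees a 9).
(3,6) = 5: in row 3, 5 can only go here (every other open cell in that row sees a 5).
(4,6) = 3: in row 4, 3 can only go here (every other open cell in that row sees a 3).
(5,2) = 5: in row 5, 5 can only go here (every other open cell in that row sees a 5).
(6,7) = 9: in row 6, 9 can only go here (every other open cell in that row sees a 9).
(2,9) = 9: in row 2, 9 can only go here (every other open cell in that row sees a 9).
(7,5) = 9: in row 7, 9 can only go here (every other open cell in that row sees a 9).
(8,4) = 3: in row 8, 3 can only go here (every other open cell in that row sees a 3).
(8,5) = 5: in row 8, 5 can only go here (every other open cell in that row sees a 5).
(9,3) = 9: in row 9, 9 can only go here (every other open cell in that row sees a 9).
(5,1) = 2: in column 1, 2 can only go here (every other open cell in that column sees a 2).
(6,1) = 7: in column 1, 7 can only go here (every other open cell in that column sees a 7).
(8,1) = 8: in column 1, 8 can only go here (every other open cell in that column sees an 8).
(1,1) = 1: in column 1, 1 can only go here (every other open cell in that column sees a 1).
(1,3) = 5: in column 3, 5 can only go here (every other open cell in that column sees a 5).
(1,8) = 2: row 1 has {1,3,4,5,7,8,9}; col 8 has {1,3,6,9}; box has {1,3,4,8,9} → only 2 remains.
(1,9) = 6: row 1 has {1,2,3,4,5,7,8,9}; col 9 has {1,3,5,8,9}; box has {1,2,3,4,8,9} → only 6 remains.
(7,9) = 4: row 7 has {3,5,7,9}; col 9 has {1,3,5,6,8,9}; box has {1,2,3,9} → only 4 remains.
(8,9) = 7: row 8 has {2,3,5,8,9}; col 9 has {1,3,4,5,6,8,9}; box has {1,2,3,4,9} → only 7 remains.
(4,9) = 2: row 4 has {3,5,9}; col 9 has {1,3,4,5,6,7,8,9}; box has {3,5,6,9} → only 2 remains.
(2,4) = 2: in row 2, 2 can only go here (every other open cell in that row sees a 2).
(9,4) = 7: in column 4, 7 can only go here (every other open cell in that column sees a 7).
(5,6) = 7: in column 6, 7 can only go here (every other open cell in that column sees a 7).
(5,8) = 8: row 5 has {2,3,4,5,7,9}; col 8 has {1,2,3,6,9}; box has {2,3,5,6,9} → only 8 remains.
(9,8) = 5: row 9 has {1,3,7,9}; col 8 has {1,2,3,6,8,9}; box has {1,2,3,4,7,9} → only 5 remains.
(2,8) = 7: row 2 has {1,2,3,8,9}; col 8 has {1,2,3,5,6,8,9}; box has {1,2,3,4,6,8,9} → only 7 remains.
(4,8) = 4: row 4 has {2,3,5,9}; col 8 has {1,2,3,5,6,7,8,9}; box has {2,3,5,6,8,9} → only 4 remains.
(5,7) = 1: row 5 has {2,3,4,5,7,8,9}; col 7 has {2,3,4,9}; box has {2,3,4,5,6,8,9} → only 1 remains.
(2,7) = 5: row 2 has {1,2,3,7,8,9}; col 7 has {1,2,3,4,9}; box has {1,2,3,4,6,7,8,9} → only 5 remains.
(4,7) = 7: row 4 has {2,3,4,5,9}; col 7 has {1,2,3,4,5,9}; box has {1,2,3,4,5,6,8,9} → only 7 remains.
(5,5) = 6: row 5 has {1,2,3,4,5,7,8,9}; col 5 has {2,3,5,7,9}; box has {2,3,5,7,9} → only 6 remains.
(2,5) = 4: row 2 has {1,2,3,5,7,8,9}; col 5 has {2,3,5,6,7,9}; box has {1,2,3,5,7,8,9} → only 4 remains.
(3,4) = 6: row 3 has {1,2,3,5,7,8,9}; col 4 has {2,3,5,7,8,9}; box has {1,2,3,4,5,7,8,9} → only 6 remains.
(7,4) = 1: row 7 has {3,4,5,7,9}; col 4 has {2,3,5,6,7,8,9}; box has {3,5,7,9} → only 1 remains.
(9,5) = 8: row 9 has {1,3,5,7,9}; col 5 has {2,3,4,5,6,7,9}; box has {1,3,5,7,9} → only 8 remains.
(9,7) = 6: row 9 has {1,3,5,7,8,9}; col 7 has {1,2,3,4,5,7,9}; box has {1,2,3,4,5,7,9} → only 6 remains.
(2,1) = 6: row 2 has {1,2,3,4,5,7,8,9}; col 1 has {1,2,3,5,7,8,9}; box has {1,2,3,5,7,8,9} → only 6 remains.
(3,1) = 4: row 3 has {1,2,3,5,6,7,8,9}; col 1 has {1,2,3,5,6,7,8,9}; box has {1,2,3,5,6,7,8,9} → only 4 remains.
(4,5) = 1: row 4 has {2,3,4,5,7,9}; col 5 has {2,3,4,5,6,7,8,9}; box has {2,3,5,6,7,9} → only 1 remains.
(6,4) = 4: row 6 has {2,3,5,6,7,9}; col 4 has {1,2,3,5,6,7,8,9}; box has {1,2,3,5,6,7,9} → only 4 remains.
(6,6) = 8: row 6 has {2,3,4,5,6,7,9}; col 6 has {1,3,5,7,9}; box has {1,2,3,4,5,6,7,9} → only 8 remains.
(7,7) = 8: row 7 has {1,3,4,5,7,9}; col 7 has {1,2,3,4,5,6,7,9}; box has {1,2,3,4,5,6,7,9} → only 8 remains.
(4,2) = 6: row 4 has {1,2,3,4,5,7,9}; col 2 has {3,5,7,8,9}; box has {2,3,4,5,7,9} → only 6 remains.
(4,3) = 8: row 4 has {1,2,3,4,5,6,7,9}; col 3 has {2,3,4,5,7,9}; box has {2,3,4,5,6,7,9} → only 8 remains.
(6,3) = 1: row 6 has {2,3,4,5,6,7,8,9}; col 3 has {2,3,4,5,7,8,9}; box has {2,3,4,5,6,7,8,9} → only 1 remains.
(7,2) = 2: row 7 has {1,3,4,5,7,8,9}; col 2 has {3,5,6,7,8,9}; box has {3,5,7,8,9} → only 2 remains.
(7,6) = 6: row 7 has {1,2,3,4,5,7,8,9}; col 6 has {1,3,5,7,8,9}; box has {1,3,5,7,8,9} → only 6 remains.
(8,3) = 6: row 8 has {2,3,5,7,8,9}; col 3 has {1,2,3,4,5,7,8,9}; box has {2,3,5,7,8,9} → only 6 remains.
(8,6) = 4: row 8 has {2,3,5,6,7,8,9}; col 6 has {1,3,5,6,7,8,9}; box has {1,3,5,6,7,8,9} → only 4 remains.
(9,2) = 4: row 9 has {1,3,5,6,7,8,9}; col 2 has {2,3,5,6,7,8,9}; box has {2,3,5,6,7,8,9} → only 4 remains.
(9,6) = 2: row 9 has {1,3,4,5,6,7,8,9}; col 6 has {1,3,4,5,6,7,8,9}; box has {1,3,4,5,6,7,8,9} → only 2 remains.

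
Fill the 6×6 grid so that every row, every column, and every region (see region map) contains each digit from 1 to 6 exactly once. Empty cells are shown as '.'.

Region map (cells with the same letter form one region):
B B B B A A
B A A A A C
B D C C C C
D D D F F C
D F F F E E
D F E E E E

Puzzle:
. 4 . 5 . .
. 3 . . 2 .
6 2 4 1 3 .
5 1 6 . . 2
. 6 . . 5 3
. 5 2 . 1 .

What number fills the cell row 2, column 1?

row 1, column 5 = 6: row 1 has {4,5}; col 5 has {1,2,3,5}; region has {2,3} → only 6 remains.
row 1, column 6 = 1: row 1 has {4,5,6}; col 6 has {2,3}; region has {2,3,6} → only 1 remains.
row 2, column 1 = 1: row 2 has {2,3}; col 1 has {5,6}; region has {4,5,6} → only 1 remains.

1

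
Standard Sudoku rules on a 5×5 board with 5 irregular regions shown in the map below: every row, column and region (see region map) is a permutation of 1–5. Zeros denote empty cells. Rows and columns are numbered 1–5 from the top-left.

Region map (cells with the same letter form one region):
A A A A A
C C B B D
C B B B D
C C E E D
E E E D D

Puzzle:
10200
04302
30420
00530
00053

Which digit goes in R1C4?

4

R1C4 = 4: row 1 has {1,2}; col 4 has {2,3,5}; region has {1,2} → only 4 remains.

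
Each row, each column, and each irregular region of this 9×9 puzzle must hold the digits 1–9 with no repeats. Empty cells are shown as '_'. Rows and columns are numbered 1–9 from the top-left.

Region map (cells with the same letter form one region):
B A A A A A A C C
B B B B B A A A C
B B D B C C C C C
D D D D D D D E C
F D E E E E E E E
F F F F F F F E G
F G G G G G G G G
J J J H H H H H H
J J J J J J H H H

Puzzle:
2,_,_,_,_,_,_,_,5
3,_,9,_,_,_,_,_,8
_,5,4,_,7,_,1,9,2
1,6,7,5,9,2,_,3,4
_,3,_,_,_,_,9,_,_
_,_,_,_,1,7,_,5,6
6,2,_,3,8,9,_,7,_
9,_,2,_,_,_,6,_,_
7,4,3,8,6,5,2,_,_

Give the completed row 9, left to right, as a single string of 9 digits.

R1C8 = 6: row 1 has {2,5}; col 8 has {3,5,7,9}; region has {1,2,4,5,7,8,9} → only 6 remains.
R2C5 = 4: row 2 has {3,8,9}; col 5 has {1,6,7,8,9}; region has {2,3,5,9} → only 4 remains.
R3C1 = 8: row 3 has {1,2,4,5,7,9}; col 1 has {1,2,3,6,7,9}; region has {2,3,4,5,9} → only 8 remains.
R3C4 = 6: row 3 has {1,2,4,5,7,8,9}; col 4 has {3,5,8}; region has {2,3,4,5,8,9} → only 6 remains.
R3C6 = 3: row 3 has {1,2,4,5,6,7,8,9}; col 6 has {2,5,7,9}; region has {1,2,4,5,6,7,8,9} → only 3 remains.
R4C7 = 8: row 4 has {1,2,3,4,5,6,7,9}; col 7 has {1,2,6,9}; region has {1,2,3,4,5,6,7,9} → only 8 remains.
R5C5 = 2: row 5 has {3,9}; col 5 has {1,4,6,7,8,9}; region has {3,5,9} → only 2 remains.
R6C1 = 4: row 6 has {1,5,6,7}; col 1 has {1,2,3,6,7,8,9}; region has {1,6,7} → only 4 remains.
R6C3 = 8: row 6 has {1,4,5,6,7}; col 3 has {2,3,4,7,9}; region has {1,4,6,7} → only 8 remains.
R6C7 = 3: row 6 has {1,4,5,6,7,8}; col 7 has {1,2,6,8,9}; region has {1,4,6,7,8} → only 3 remains.
R7C9 = 1: row 7 has {2,3,6,7,8,9}; col 9 has {2,4,5,6,8}; region has {2,3,6,7,8,9} → only 1 remains.
R8C2 = 1: row 8 has {2,6,9}; col 2 has {2,3,4,5,6}; region has {2,3,4,5,6,7,8,9} → only 1 remains.
R9C8 = 1: row 9 has {2,3,4,5,6,7,8}; col 8 has {3,5,6,7,9}; region has {2,6} → only 1 remains.
R9C9 = 9: row 9 has {1,2,3,4,5,6,7,8}; col 9 has {1,2,4,5,6,8}; region has {1,2,6} → only 9 remains.

743865219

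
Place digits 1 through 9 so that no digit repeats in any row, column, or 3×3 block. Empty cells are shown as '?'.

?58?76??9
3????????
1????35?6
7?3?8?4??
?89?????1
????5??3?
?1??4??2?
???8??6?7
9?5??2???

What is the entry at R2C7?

R1C7 = 3: in row 1, 3 can only go here (every other open cell in that row sees a 3).
R3C8 = 8: in row 3, 8 can only go here (every other open cell in that row sees an 8).
R2C6 = 8: in row 2, 8 can only go here (every other open cell in that row sees an 8).
R2C4 = 5: in row 2, 5 can only go here (every other open cell in that row sees a 5).
R5C1 = 5: in column 1, 5 can only go here (every other open cell in that column sees a 5).
R7C1 = 8: in column 1, 8 can only go here (every other open cell in that column sees an 8).
R7C7 = 9: row 7 has {1,2,4,8}; col 7 has {3,4,5,6}; box has {2,6,7} → only 9 remains.
R6C1 = 6: in column 1, 6 can only go here (every other open cell in that column sees a 6).
R4C2 = 2: row 4 has {3,4,7,8}; col 2 has {1,5,8}; box has {3,5,6,7,8,9} → only 2 remains.
R4C9 = 5: row 4 has {2,3,4,7,8}; col 9 has {1,6,7,9}; box has {1,3,4} → only 5 remains.
R6C2 = 4: row 6 has {3,5,6}; col 2 has {1,2,5,8}; box has {2,3,5,6,7,8,9} → only 4 remains.
R6C3 = 1: row 6 has {3,4,5,6}; col 3 has {3,5,8,9}; box has {2,3,4,5,6,7,8,9} → only 1 remains.
R7C9 = 3: row 7 has {1,2,4,8,9}; col 9 has {1,5,6,7,9}; box has {2,6,7,9} → only 3 remains.
R8C2 = 3: row 8 has {6,7,8}; col 2 has {1,2,4,5,8}; box has {1,5,8,9} → only 3 remains.
R7C6 = 5: in row 7, 5 can only go here (every other open cell in that row sees a 5).
R8C8 = 5: in row 8, 5 can only go here (every other open cell in that row sees a 5).
R5C6 = 4: in column 6, 4 can only go here (every other open cell in that column sees a 4).
R6C6 = 7: in column 6, 7 can only go here (every other open cell in that column sees a 7).
R6C4 = 9: in row 6, 9 can only go here (every other open cell in that row sees a 9).
R4C6 = 1: row 4 has {2,3,4,5,7,8}; col 6 has {2,3,4,5,6,7,8}; box has {4,5,7,8,9} → only 1 remains.
R8C6 = 9: row 8 has {3,5,6,7,8}; col 6 has {1,2,3,4,5,6,7,8}; box has {2,4,5,8} → only 9 remains.
R4C4 = 6: row 4 has {1,2,3,4,5,7,8}; col 4 has {5,8,9}; box has {1,4,5,7,8,9} → only 6 remains.
R4C8 = 9: row 4 has {1,2,3,4,5,6,7,8}; col 8 has {2,3,5,8}; box has {1,3,4,5} → only 9 remains.
R7C4 = 7: row 7 has {1,2,3,4,5,8,9}; col 4 has {5,6,8,9}; box has {2,4,5,8,9} → only 7 remains.
R8C5 = 1: row 8 has {3,5,6,7,8,9}; col 5 has {4,5,7,8}; box has {2,4,5,7,8,9} → only 1 remains.
R9C4 = 3: row 9 has {2,5,9}; col 4 has {5,6,7,8,9}; box has {1,2,4,5,7,8,9} → only 3 remains.
R9C5 = 6: row 9 has {2,3,5,9}; col 5 has {1,4,5,7,8}; box has {1,2,3,4,5,7,8,9} → only 6 remains.
R5C4 = 2: row 5 has {1,4,5,8,9}; col 4 has {3,5,6,7,8,9}; box has {1,4,5,6,7,8,9} → only 2 remains.
R5C5 = 3: row 5 has {1,2,4,5,8,9}; col 5 has {1,4,5,6,7,8}; box has {1,2,4,5,6,7,8,9} → only 3 remains.
R5C7 = 7: row 5 has {1,2,3,4,5,8,9}; col 7 has {3,4,5,6,9}; box has {1,3,4,5,9} → only 7 remains.
R5C8 = 6: row 5 has {1,2,3,4,5,7,8,9}; col 8 has {2,3,5,8,9}; box has {1,3,4,5,7,9} → only 6 remains.
R7C3 = 6: row 7 has {1,2,3,4,5,7,8,9}; col 3 has {1,3,5,8,9}; box has {1,3,5,8,9} → only 6 remains.
R9C2 = 7: row 9 has {2,3,5,6,9}; col 2 has {1,2,3,4,5,8}; box has {1,3,5,6,8,9} → only 7 remains.
R3C2 = 9: row 3 has {1,3,5,6,8}; col 2 has {1,2,3,4,5,7,8}; box has {1,3,5,8} → only 9 remains.
R3C4 = 4: row 3 has {1,3,5,6,8,9}; col 4 has {2,3,5,6,7,8,9}; box has {3,5,6,7,8} → only 4 remains.
R3C5 = 2: row 3 has {1,3,4,5,6,8,9}; col 5 has {1,3,4,5,6,7,8}; box has {3,4,5,6,7,8} → only 2 remains.
R1C4 = 1: row 1 has {3,5,6,7,8,9}; col 4 has {2,3,4,5,6,7,8,9}; box has {2,3,4,5,6,7,8} → only 1 remains.
R1C8 = 4: row 1 has {1,3,5,6,7,8,9}; col 8 has {2,3,5,6,8,9}; box has {3,5,6,8,9} → only 4 remains.
R2C2 = 6: row 2 has {3,5,8}; col 2 has {1,2,3,4,5,7,8,9}; box has {1,3,5,8,9} → only 6 remains.
R2C5 = 9: row 2 has {3,5,6,8}; col 5 has {1,2,3,4,5,6,7,8}; box has {1,2,3,4,5,6,7,8} → only 9 remains.
R2C9 = 2: row 2 has {3,5,6,8,9}; col 9 has {1,3,5,6,7,9}; box has {3,4,5,6,8,9} → only 2 remains.
R3C3 = 7: row 3 has {1,2,3,4,5,6,8,9}; col 3 has {1,3,5,6,8,9}; box has {1,3,5,6,8,9} → only 7 remains.
R6C9 = 8: row 6 has {1,3,4,5,6,7,9}; col 9 has {1,2,3,5,6,7,9}; box has {1,3,4,5,6,7,9} → only 8 remains.
R9C8 = 1: row 9 has {2,3,5,6,7,9}; col 8 has {2,3,4,5,6,8,9}; box has {2,3,5,6,7,9} → only 1 remains.
R9C9 = 4: row 9 has {1,2,3,5,6,7,9}; col 9 has {1,2,3,5,6,7,8,9}; box has {1,2,3,5,6,7,9} → only 4 remains.
R1C1 = 2: row 1 has {1,3,4,5,6,7,8,9}; col 1 has {1,3,5,6,7,8,9}; box has {1,3,5,6,7,8,9} → only 2 remains.
R2C3 = 4: row 2 has {2,3,5,6,8,9}; col 3 has {1,3,5,6,7,8,9}; box has {1,2,3,5,6,7,8,9} → only 4 remains.
R2C7 = 1: row 2 has {2,3,4,5,6,8,9}; col 7 has {3,4,5,6,7,9}; box has {2,3,4,5,6,8,9} → only 1 remains.

1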